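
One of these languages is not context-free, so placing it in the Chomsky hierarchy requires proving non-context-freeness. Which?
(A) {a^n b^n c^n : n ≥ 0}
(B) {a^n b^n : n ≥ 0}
(A) {a^n b^n c^n : n ≥ 0}

(A) {a^n b^n c^n : n ≥ 0} requires the CFL pumping lemma.

- {a^n b^n : n ≥ 0} is context-free (but not regular)
  • Can be shown non-regular with the regular pumping lemma
  • After pumping, the number of a's and b's become unequal

- {a^n b^n c^n : n ≥ 0} is NOT context-free
  • Requires the CFL pumping lemma to prove
  • Cannot maintain three equal counts simultaneously

The CFL pumping lemma is "stronger" in that it can prove non-membership
in the larger class of context-free languages.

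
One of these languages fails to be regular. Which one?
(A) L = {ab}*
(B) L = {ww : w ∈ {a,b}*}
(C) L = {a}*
(B) {ww : w ∈ {a,b}*}

(B) L = {ww : w ∈ {a,b}*} is NOT regular.

The pumping lemma can be used to prove this:
After pumping, the two halves no longer match

The other languages are regular because they can be recognized by finite automata.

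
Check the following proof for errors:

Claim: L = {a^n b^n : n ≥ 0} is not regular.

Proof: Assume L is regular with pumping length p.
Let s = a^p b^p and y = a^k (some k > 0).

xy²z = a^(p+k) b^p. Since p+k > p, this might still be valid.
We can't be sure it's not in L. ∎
The proof is INCORRECT.

Error: The conclusion is wrong.
xy²z = a^(p+k) b^p is definitely NOT in L because the number of a's (p+k) ≠ number of b's (p).
The proof incorrectly doubts what is actually a valid contradiction.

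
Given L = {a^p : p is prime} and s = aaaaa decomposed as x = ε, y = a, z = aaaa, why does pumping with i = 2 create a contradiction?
xy²z = aaaaaa ∉ L

Pumping with i = 2 replaces y = a by y² = aa:
- Original: s = xyz = aaaaa; aaaaa has length 5, which is prime, so it is in L
- Pumped: xy²z = ε · aa · aaaa = aaaaaa
- aaaaaa has length 6 = 2 × 3, which is not prime, so it is not in L

The pumping lemma would require xy²z ∈ L, so this decomposition yields a contradiction.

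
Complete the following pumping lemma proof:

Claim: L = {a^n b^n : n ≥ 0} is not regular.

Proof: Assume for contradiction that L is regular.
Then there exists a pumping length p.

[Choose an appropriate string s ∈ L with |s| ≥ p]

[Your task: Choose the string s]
s = a^p b^p

This string is in L (has equal a's and b's) and has length 2p ≥ p.
Any decomposition xyz with |xy| ≤ p means y consists only of a's,
so pumping will unbalance the counts.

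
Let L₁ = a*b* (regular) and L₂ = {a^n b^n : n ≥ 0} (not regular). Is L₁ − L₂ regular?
No — L₁ − L₂ is not regular.

a*b* − {a^n b^n} = {a^n b^m : n ≠ m}. If this were regular, then its complement intersected with a*b*, namely {a^n b^n : n ≥ 0}, would be regular too (closure under complement and intersection) — contradiction. So L₁ − L₂ is not regular.

Note that the bare facts "L₁ regular, L₂ non-regular" do not settle the question by themselves: the closure of regular languages under ∪, ∩, complement and difference applies only when BOTH operands are regular. With a non-regular operand the result can come out regular or non-regular depending on the specific languages, so one has to work out L₁ − L₂ for this particular pair, as above.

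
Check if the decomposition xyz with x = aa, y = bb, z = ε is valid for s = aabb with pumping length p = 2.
Violated: |xy| ≤ p

The decomposition x = aa, y = bb, z = ε for s = aabb with p = 2
violates the constraint: |xy| ≤ p

|xy| = |aabb| = 4 > 2 = p. The decomposition puts too many characters in xy.

Pumping lemma constraints:
1. xyz = s (decomposition is valid)
2. |xy| ≤ p
3. |y| > 0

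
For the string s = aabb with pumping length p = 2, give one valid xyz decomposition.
x = '', y = 'aa', z = 'bb'

For s = aabb and p = 2, one valid decomposition is:
- x = '' (length 0)
- y = 'aa' (length 2)
- z = 'bb' (length 2)

Verification:
- xyz = '' + 'aa' + 'bb' = aabb ✓
- |xy| = 2 ≤ 2 ✓
- |y| = 2 > 0 ✓

All pumping lemma constraints are satisfied.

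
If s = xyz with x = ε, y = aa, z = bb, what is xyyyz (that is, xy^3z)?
aaaaaabb

Given x = '', y = 'aa', z = 'bb' and i = 3:

xy^3z = x + y·y·...·y (3 times) + z
       = '' + 'aa'^3 + 'bb'
       = '' + 'aaaaaa' + 'bb'
       = 'aaaaaabb'

The pumped string is 'aaaaaabb' with length 8.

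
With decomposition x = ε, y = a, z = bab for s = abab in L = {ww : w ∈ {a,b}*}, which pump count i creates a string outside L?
i = 3

xy³z = ε · aaa · bab = aaabab; aaabab has length 6; its halves are aaa and bab, which differ, so it is not in L.
(Other choices also work, e.g. i = 0, 2; only i = 1 is guaranteed to stay in L since xy¹z = s.)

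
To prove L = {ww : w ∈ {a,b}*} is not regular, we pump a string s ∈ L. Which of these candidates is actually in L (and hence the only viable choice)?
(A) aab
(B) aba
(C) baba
(C) baba

The pumping lemma is applied to a string s that lies in L, so first check membership of each option:
- (A) aab has odd length 3, so it cannot be written as ww and is not in L ✗
- (B) aba has odd length 3, so it cannot be written as ww and is not in L ✗
- (C) baba splits into halves ba · ba, which are equal, so it is in L (w = ba) ✓

Only (C) baba is in L, so it is the only candidate that could play the role of s.
(In a complete proof one picks s in terms of the pumping length p so that |s| ≥ p is guaranteed; a fixed string like baba illustrates the shape of such an s.)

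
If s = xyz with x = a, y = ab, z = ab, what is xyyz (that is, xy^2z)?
aababab

Given x = 'a', y = 'ab', z = 'ab' and i = 2:

xy^2z = x + y·y·...·y (2 times) + z
       = 'a' + 'ab'^2 + 'ab'
       = 'a' + 'abab' + 'ab'
       = 'aababab'

The pumped string is 'aababab' with length 7.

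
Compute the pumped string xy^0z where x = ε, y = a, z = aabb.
aabb

Given x = '', y = 'a', z = 'aabb' and i = 0:

xy^0z = x + y·y·...·y (0 times) + z
       = '' + 'a'^0 + 'aabb'
       = '' + '' + 'aabb'
       = 'aabb'

The pumped string is 'aabb' with length 4.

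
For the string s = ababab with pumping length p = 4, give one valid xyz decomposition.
x = 'ab', y = 'a', z = 'bab'

For s = ababab and p = 4, one valid decomposition is:
- x = 'ab' (length 2)
- y = 'a' (length 1)
- z = 'bab' (length 3)

Verification:
- xyz = 'ab' + 'a' + 'bab' = ababab ✓
- |xy| = 3 ≤ 4 ✓
- |y| = 1 > 0 ✓

All pumping lemma constraints are satisfied.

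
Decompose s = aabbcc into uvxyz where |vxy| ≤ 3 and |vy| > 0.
u='aa', v='b', x='b', y='c', z='c'

For s = aabbcc with pumping length p = 3:

One valid decomposition:
- u = 'aa'
- v = 'b'
- x = 'b'
- y = 'c'
- z = 'c'

Verification:
- uvxyz = 'aa' + 'b' + 'b' + 'c' + 'c' = aabbcc ✓
- |vxy| = |'bbc'| = 3 ≤ 3 ✓
- |vy| = |'bc'| = 2 > 0 ✓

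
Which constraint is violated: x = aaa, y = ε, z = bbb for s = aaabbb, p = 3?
Violated: |y| > 0

The decomposition x = aaa, y = ε, z = bbb for s = aaabbb with p = 3
violates the constraint: |y| > 0

|y| = 0, but the pumping lemma requires |y| > 0 (y must be non-empty).

Pumping lemma constraints:
1. xyz = s (decomposition is valid)
2. |xy| ≤ p
3. |y| > 0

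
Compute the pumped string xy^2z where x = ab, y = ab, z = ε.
ababab

Given x = 'ab', y = 'ab', z = '' and i = 2:

xy^2z = x + y·y·...·y (2 times) + z
       = 'ab' + 'ab'^2 + ''
       = 'ab' + 'abab' + ''
       = 'ababab'

The pumped string is 'ababab' with length 6.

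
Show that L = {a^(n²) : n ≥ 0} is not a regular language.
Assume for contradiction that L is regular, and let p ≥ 1 be the pumping length given by the pumping lemma.
Choose s = a^(p²). Then s ∈ L and |s| = p² ≥ p.
By the pumping lemma, s = xyz for some x, y, z with |xy| ≤ p, |y| ≥ 1, and xy^i z ∈ L for every i ≥ 0.
Here y = a^k for some k with 1 ≤ k ≤ |xy| ≤ p.

Take i = 2: |xy²z| = p² + k.
Now p² < p² + k ≤ p² + p < p² + 2p + 1 = (p + 1)².
So |xy²z| lies strictly between the consecutive squares p² and (p + 1)², hence is not a perfect square, and xy²z ∉ L.

This contradicts the pumping lemma, which requires xy^i z ∈ L for all i ≥ 0.
Hence L = {a^(n²) : n ≥ 0} is not regular. ∎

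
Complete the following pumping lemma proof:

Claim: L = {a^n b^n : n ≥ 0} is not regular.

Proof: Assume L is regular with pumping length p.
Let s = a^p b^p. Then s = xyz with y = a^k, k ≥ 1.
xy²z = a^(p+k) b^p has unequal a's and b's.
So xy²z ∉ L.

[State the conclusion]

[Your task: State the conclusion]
This contradicts the pumping lemma for regular languages,
which guarantees xy^i z ∈ L for all i ≥ 0.

Since our assumption that L is regular leads to a contradiction,
we conclude that L = {a^n b^n : n ≥ 0} is NOT regular. ∎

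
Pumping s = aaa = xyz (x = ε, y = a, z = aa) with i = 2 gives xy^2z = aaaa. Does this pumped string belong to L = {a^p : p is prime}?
No

xy²z = ε · aa · aa = aaaa.
aaaa has length 4 = 2 × 2, which is not prime, so it is not in L.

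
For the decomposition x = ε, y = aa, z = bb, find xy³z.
aaaaaabb

Given x = '', y = 'aa', z = 'bb' and i = 3:

xy^3z = x + y·y·...·y (3 times) + z
       = '' + 'aa'^3 + 'bb'
       = '' + 'aaaaaa' + 'bb'
       = 'aaaaaabb'

The pumped string is 'aaaaaabb' with length 8.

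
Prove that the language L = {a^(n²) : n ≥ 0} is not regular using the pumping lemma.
Assume for contradiction that L is regular, and let p ≥ 1 be the pumping length given by the pumping lemma.
Choose s = a^(p²). Then s ∈ L and |s| = p² ≥ p.
By the pumping lemma, s = xyz for some x, y, z with |xy| ≤ p, |y| ≥ 1, and xy^i z ∈ L for every i ≥ 0.
Here y = a^k for some k with 1 ≤ k ≤ |xy| ≤ p.

Take i = 2: |xy²z| = p² + k.
Now p² < p² + k ≤ p² + p < p² + 2p + 1 = (p + 1)².
So |xy²z| lies strictly between the consecutive squares p² and (p + 1)², hence is not a perfect square, and xy²z ∉ L.

This contradicts the pumping lemma, which requires xy^i z ∈ L for all i ≥ 0.
Hence L = {a^(n²) : n ≥ 0} is not regular. ∎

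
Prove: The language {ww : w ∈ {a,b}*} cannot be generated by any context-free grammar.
Assume for contradiction that L is context-free, and let p ≥ 1 be the pumping length given by the pumping lemma for CFLs.
Choose s = a^p b^p a^p b^p. Then s ∈ L (take w = a^p b^p) and |s| = 4p ≥ p.
By the CFL pumping lemma, s = uvxyz for some u, v, x, y, z with |vxy| ≤ p, |vy| ≥ 1, and uv^i xy^i z ∈ L for every i ≥ 0.

Write s as four blocks A₁ B₁ A₂ B₂ with A₁ = A₂ = a^p and B₁ = B₂ = b^p. Since |vxy| ≤ p, the window vxy lies inside at most two adjacent blocks. Take i = 0 and let t = uxz, so |t| = 4p − |vy| with 1 ≤ |vy| ≤ p. If |t| is odd, t ∉ L immediately, so assume |vy| is even (hence |vy| ≥ 2) and |t|/2 = 2p − |vy|/2, which satisfies p ≤ |t|/2 ≤ 2p − 1.

Case 1 (vxy inside A₁B₁): t = a^(p−j) b^(p−l) a^p b^p with j + l = |vy|. The second half of t has length < 2p, so it is a suffix of the trailing a^p b^p and ends in b; the first half is a^(p−j) b^(p−l) a^((j+l)/2), which ends in a because (j+l)/2 ≥ 1. The halves differ, so t ∉ L.

Case 2 (vxy inside B₁A₂, straddling the middle): t = a^p b^(p−j) a^(p−l) b^p with j + l = |vy|. If t = ww, then w is a prefix of t of length ≥ p, so w begins with a^p; and w is a suffix of t of length ≥ p, so w ends with b^p. That forces |w| ≥ 2p, contradicting |w| = |t|/2 ≤ 2p − 1. So t ∉ L.

Case 3 (vxy inside A₂B₂): t = a^p b^p a^(p−j) b^(p−l) with j + l = |vy|. The first half of t is a prefix of a^p b^p, so it begins with a; the second half is b^((j+l)/2) a^(p−j) b^(p−l), which begins with b. The halves differ, so t ∉ L.

In every case uv⁰xy⁰z = uxz ∉ L.

This contradicts the CFL pumping lemma, which requires uv^i xy^i z ∈ L for all i ≥ 0.
Hence L = {ww : w ∈ {a,b}*} is not context-free. ∎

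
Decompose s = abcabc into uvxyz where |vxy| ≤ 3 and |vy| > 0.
u='ab', v='c', x='a', y='b', z='c'

For s = abcabc with pumping length p = 3:

One valid decomposition:
- u = 'ab'
- v = 'c'
- x = 'a'
- y = 'b'
- z = 'c'

Verification:
- uvxyz = 'ab' + 'c' + 'a' + 'b' + 'c' = abcabc ✓
- |vxy| = |'cab'| = 3 ≤ 3 ✓
- |vy| = |'cb'| = 2 > 0 ✓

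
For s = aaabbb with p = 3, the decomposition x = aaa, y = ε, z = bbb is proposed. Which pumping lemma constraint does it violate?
Violated: |y| > 0

The decomposition x = aaa, y = ε, z = bbb for s = aaabbb with p = 3
violates the constraint: |y| > 0

|y| = 0, but the pumping lemma requires |y| > 0 (y must be non-empty).

Pumping lemma constraints:
1. xyz = s (decomposition is valid)
2. |xy| ≤ p
3. |y| > 0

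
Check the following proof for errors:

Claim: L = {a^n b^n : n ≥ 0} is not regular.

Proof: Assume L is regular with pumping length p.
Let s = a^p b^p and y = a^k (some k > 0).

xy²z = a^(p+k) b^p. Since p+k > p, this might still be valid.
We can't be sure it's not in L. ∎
The proof is INCORRECT.

Error: The conclusion is wrong.
xy²z = a^(p+k) b^p is definitely NOT in L because the number of a's (p+k) ≠ number of b's (p).
The proof incorrectly doubts what is actually a valid contradiction.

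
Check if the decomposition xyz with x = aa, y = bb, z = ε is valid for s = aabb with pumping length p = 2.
Violated: |xy| ≤ p

The decomposition x = aa, y = bb, z = ε for s = aabb with p = 2
violates the constraint: |xy| ≤ p

|xy| = |aabb| = 4 > 2 = p. The decomposition puts too many characters in xy.

Pumping lemma constraints:
1. xyz = s (decomposition is valid)
2. |xy| ≤ p
3. |y| > 0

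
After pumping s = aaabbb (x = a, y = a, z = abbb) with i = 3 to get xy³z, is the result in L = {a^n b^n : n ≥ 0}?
No

xy³z = a · aaa · abbb = aaaaabbb.
aaaaabbb has 5 a's and 3 b's; 5 ≠ 3, so it is not in L.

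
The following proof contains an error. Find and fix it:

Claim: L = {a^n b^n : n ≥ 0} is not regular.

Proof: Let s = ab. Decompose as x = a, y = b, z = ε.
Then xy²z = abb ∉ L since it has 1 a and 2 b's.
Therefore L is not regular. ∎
Error: The string s = ab might be shorter than the pumping length p.

Correction: Choose s = a^p b^p to ensure |s| ≥ p. Also, the decomposition is wrong: with |xy| ≤ p, y cannot include b's when s starts with p a's.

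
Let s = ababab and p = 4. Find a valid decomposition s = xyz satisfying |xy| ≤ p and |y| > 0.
x = 'aba', y = 'b', z = 'ab'

For s = ababab and p = 4, one valid decomposition is:
- x = 'aba' (length 3)
- y = 'b' (length 1)
- z = 'ab' (length 2)

Verification:
- xyz = 'aba' + 'b' + 'ab' = ababab ✓
- |xy| = 4 ≤ 4 ✓
- |y| = 1 > 0 ✓

All pumping lemma constraints are satisfied.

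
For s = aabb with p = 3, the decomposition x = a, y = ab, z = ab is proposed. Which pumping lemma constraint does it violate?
Violated: xyz = s

The decomposition x = a, y = ab, z = ab for s = aabb with p = 3
violates the constraint: xyz = s

xyz = 'a' + 'ab' + 'ab' = 'aabab' ≠ 'aabb' = s. The decomposition doesn't reconstruct s.

Pumping lemma constraints:
1. xyz = s (decomposition is valid)
2. |xy| ≤ p
3. |y| > 0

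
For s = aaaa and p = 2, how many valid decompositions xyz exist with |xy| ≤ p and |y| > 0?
3

For s = 'aaaa' with pumping length p = 2:

Constraints: |xy| ≤ 2, |y| > 0

Valid decompositions (|xy| ≤ p, |y| ≥ 1):
  • x='', y='a', z='aaa'
  • x='a', y='a', z='aa'
  • x='', y='aa', z='aa'

Total count: 3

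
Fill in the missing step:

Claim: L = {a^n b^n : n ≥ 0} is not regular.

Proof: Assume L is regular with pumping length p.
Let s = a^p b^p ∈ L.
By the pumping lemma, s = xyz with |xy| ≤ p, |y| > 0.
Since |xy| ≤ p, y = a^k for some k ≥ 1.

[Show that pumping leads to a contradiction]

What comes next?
Consider xy²z = a^(p+k) b^p.

Since k ≥ 1, we have p + k > p.
So xy²z has more a's than b's: (p+k) a's vs p b's.
This means xy²z ∉ L because a^n b^n requires equal counts.

This contradicts the pumping lemma which states xy²z ∈ L.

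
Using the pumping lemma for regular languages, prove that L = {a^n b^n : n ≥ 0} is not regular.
Assume for contradiction that L is regular, and let p ≥ 1 be the pumping length given by the pumping lemma.
Choose s = a^p b^p. Then s ∈ L and |s| = 2p ≥ p.
By the pumping lemma, s = xyz for some x, y, z with |xy| ≤ p, |y| ≥ 1, and xy^i z ∈ L for every i ≥ 0.
Since |xy| ≤ p and the first p symbols of s are all a's, we must have y = a^k for some k with 1 ≤ k ≤ p.

Take i = 2: xy²z = a^(p + k) b^p.
This string has p + k a's but p b's, and p + k > p because k ≥ 1. So xy²z ∉ L.

This contradicts the pumping lemma, which requires xy^i z ∈ L for all i ≥ 0.
Hence L = {a^n b^n : n ≥ 0} is not regular. ∎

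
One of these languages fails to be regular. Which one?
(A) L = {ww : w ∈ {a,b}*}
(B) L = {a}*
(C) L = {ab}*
(A) {ww : w ∈ {a,b}*}

(A) L = {ww : w ∈ {a,b}*} is NOT regular.

The pumping lemma can be used to prove this:
After pumping, the two halves no longer match

The other languages are regular because they can be recognized by finite automata.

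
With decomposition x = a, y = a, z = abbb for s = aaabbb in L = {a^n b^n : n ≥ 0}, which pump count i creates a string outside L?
i = 0

xy⁰z = a · ε · abbb = aabbb; aabbb has 2 a's and 3 b's; 2 ≠ 3, so it is not in L.
(Other choices also work, e.g. i = 2, 3; only i = 1 is guaranteed to stay in L since xy¹z = s.)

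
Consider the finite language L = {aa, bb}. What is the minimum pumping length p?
p = 3

For a finite language L, the pumping lemma holds vacuously if p > max|s| for s ∈ L.

The longest string in L = {aa, bb} has length 2.
If p = 3, then no string s ∈ L has |s| ≥ p, so the condition is vacuously true.

The minimum pumping length is p = 3.

Why no smaller p works: for any p ≤ 2, the longest string s ∈ L has |s| = 2 ≥ p, so it would
have to be pumpable; but pumping up (i = 2, 3, ...) produces ever longer strings, which cannot all lie in the
finite language L. So the pumping property fails for every p ≤ 2.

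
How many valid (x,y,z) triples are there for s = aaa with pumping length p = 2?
3

For s = 'aaa' with pumping length p = 2:

Constraints: |xy| ≤ 2, |y| > 0

Valid decompositions (|xy| ≤ p, |y| ≥ 1):
  • x='', y='a', z='aa'
  • x='a', y='a', z='a'
  • x='', y='aa', z='a'

Total count: 3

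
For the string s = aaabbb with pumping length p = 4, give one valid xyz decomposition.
x = 'aaa', y = 'b', z = 'bb'

For s = aaabbb and p = 4, one valid decomposition is:
- x = 'aaa' (length 3)
- y = 'b' (length 1)
- z = 'bb' (length 2)

Verification:
- xyz = 'aaa' + 'b' + 'bb' = aaabbb ✓
- |xy| = 4 ≤ 4 ✓
- |y| = 1 > 0 ✓

All pumping lemma constraints are satisfied.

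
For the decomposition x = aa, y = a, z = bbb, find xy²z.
aaaabbb

Given x = 'aa', y = 'a', z = 'bbb' and i = 2:

xy^2z = x + y·y·...·y (2 times) + z
       = 'aa' + 'a'^2 + 'bbb'
       = 'aa' + 'aa' + 'bbb'
       = 'aaaabbb'

The pumped string is 'aaaabbb' with length 7.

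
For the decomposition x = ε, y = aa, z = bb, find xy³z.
aaaaaabb

Given x = '', y = 'aa', z = 'bb' and i = 3:

xy^3z = x + y·y·...·y (3 times) + z
       = '' + 'aa'^3 + 'bb'
       = '' + 'aaaaaa' + 'bb'
       = 'aaaaaabb'

The pumped string is 'aaaaaabb' with length 8.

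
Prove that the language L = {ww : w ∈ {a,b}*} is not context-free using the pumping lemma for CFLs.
Assume for contradiction that L is context-free, and let p ≥ 1 be the pumping length given by the pumping lemma for CFLs.
Choose s = a^p b^p a^p b^p. Then s ∈ L (take w = a^p b^p) and |s| = 4p ≥ p.
By the CFL pumping lemma, s = uvxyz for some u, v, x, y, z with |vxy| ≤ p, |vy| ≥ 1, and uv^i xy^i z ∈ L for every i ≥ 0.

Write s as four blocks A₁ B₁ A₂ B₂ with A₁ = A₂ = a^p and B₁ = B₂ = b^p. Since |vxy| ≤ p, the window vxy lies inside at most two adjacent blocks. Take i = 0 and let t = uxz, so |t| = 4p − |vy| with 1 ≤ |vy| ≤ p. If |t| is odd, t ∉ L immediately, so assume |vy| is even (hence |vy| ≥ 2) and |t|/2 = 2p − |vy|/2, which satisfies p ≤ |t|/2 ≤ 2p − 1.

Case 1 (vxy inside A₁B₁): t = a^(p−j) b^(p−l) a^p b^p with j + l = |vy|. The second half of t has length < 2p, so it is a suffix of the trailing a^p b^p and ends in b; the first half is a^(p−j) b^(p−l) a^((j+l)/2), which ends in a because (j+l)/2 ≥ 1. The halves differ, so t ∉ L.

Case 2 (vxy inside B₁A₂, straddling the middle): t = a^p b^(p−j) a^(p−l) b^p with j + l = |vy|. If t = ww, then w is a prefix of t of length ≥ p, so w begins with a^p; and w is a suffix of t of length ≥ p, so w ends with b^p. That forces |w| ≥ 2p, contradicting |w| = |t|/2 ≤ 2p − 1. So t ∉ L.

Case 3 (vxy inside A₂B₂): t = a^p b^p a^(p−j) b^(p−l) with j + l = |vy|. The first half of t is a prefix of a^p b^p, so it begins with a; the second half is b^((j+l)/2) a^(p−j) b^(p−l), which begins with b. The halves differ, so t ∉ L.

In every case uv⁰xy⁰z = uxz ∉ L.

This contradicts the CFL pumping lemma, which requires uv^i xy^i z ∈ L for all i ≥ 0.
Hence L = {ww : w ∈ {a,b}*} is not context-free. ∎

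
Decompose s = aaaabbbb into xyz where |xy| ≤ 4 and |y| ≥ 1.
x = 'aaa', y = 'a', z = 'bbbb'

For s = aaaabbbb and p = 4, one valid decomposition is:
- x = 'aaa' (length 3)
- y = 'a' (length 1)
- z = 'bbbb' (length 4)

Verification:
- xyz = 'aaa' + 'a' + 'bbbb' = aaaabbbb ✓
- |xy| = 4 ≤ 4 ✓
- |y| = 1 > 0 ✓

All pumping lemma constraints are satisfied.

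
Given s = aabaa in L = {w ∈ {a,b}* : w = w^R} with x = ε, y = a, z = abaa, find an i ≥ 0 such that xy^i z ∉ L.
i = 0

xy⁰z = ε · ε · abaa = abaa; abaa reversed is aaba ≠ abaa, so it is not a palindrome and is not in L.
(Other choices also work, e.g. i = 2, 3; only i = 1 is guaranteed to stay in L since xy¹z = s.)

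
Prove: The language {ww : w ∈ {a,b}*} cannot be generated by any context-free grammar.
Assume for contradiction that L is context-free, and let p ≥ 1 be the pumping length given by the pumping lemma for CFLs.
Choose s = a^p b^p a^p b^p. Then s ∈ L (take w = a^p b^p) and |s| = 4p ≥ p.
By the CFL pumping lemma, s = uvxyz for some u, v, x, y, z with |vxy| ≤ p, |vy| ≥ 1, and uv^i xy^i z ∈ L for every i ≥ 0.

Write s as four blocks A₁ B₁ A₂ B₂ with A₁ = A₂ = a^p and B₁ = B₂ = b^p. Since |vxy| ≤ p, the window vxy lies inside at most two adjacent blocks. Take i = 0 and let t = uxz, so |t| = 4p − |vy| with 1 ≤ |vy| ≤ p. If |t| is odd, t ∉ L immediately, so assume |vy| is even (hence |vy| ≥ 2) and |t|/2 = 2p − |vy|/2, which satisfies p ≤ |t|/2 ≤ 2p − 1.

Case 1 (vxy inside A₁B₁): t = a^(p−j) b^(p−l) a^p b^p with j + l = |vy|. The second half of t has length < 2p, so it is a suffix of the trailing a^p b^p and ends in b; the first half is a^(p−j) b^(p−l) a^((j+l)/2), which ends in a because (j+l)/2 ≥ 1. The halves differ, so t ∉ L.

Case 2 (vxy inside B₁A₂, straddling the middle): t = a^p b^(p−j) a^(p−l) b^p with j + l = |vy|. If t = ww, then w is a prefix of t of length ≥ p, so w begins with a^p; and w is a suffix of t of length ≥ p, so w ends with b^p. That forces |w| ≥ 2p, contradicting |w| = |t|/2 ≤ 2p − 1. So t ∉ L.

Case 3 (vxy inside A₂B₂): t = a^p b^p a^(p−j) b^(p−l) with j + l = |vy|. The first half of t is a prefix of a^p b^p, so it begins with a; the second half is b^((j+l)/2) a^(p−j) b^(p−l), which begins with b. The halves differ, so t ∉ L.

In every case uv⁰xy⁰z = uxz ∉ L.

This contradicts the CFL pumping lemma, which requires uv^i xy^i z ∈ L for all i ≥ 0.
Hence L = {ww : w ∈ {a,b}*} is not context-free. ∎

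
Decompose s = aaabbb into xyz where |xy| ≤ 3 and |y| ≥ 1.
x = 'a', y = 'a', z = 'abbb'

For s = aaabbb and p = 3, one valid decomposition is:
- x = 'a' (length 1)
- y = 'a' (length 1)
- z = 'abbb' (length 4)

Verification:
- xyz = 'a' + 'a' + 'abbb' = aaabbb ✓
- |xy| = 2 ≤ 3 ✓
- |y| = 1 > 0 ✓

All pumping lemma constraints are satisfied.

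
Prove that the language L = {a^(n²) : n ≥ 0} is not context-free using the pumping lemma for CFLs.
Assume for contradiction that L is context-free, and let p ≥ 1 be the pumping length given by the pumping lemma for CFLs.
Choose s = a^(p²). Then s ∈ L and |s| = p² ≥ p.
By the CFL pumping lemma, s = uvxyz for some u, v, x, y, z with |vxy| ≤ p, |vy| ≥ 1, and uv^i xy^i z ∈ L for every i ≥ 0.
All symbols are a's, so only lengths matter: let k = |vy|, with 1 ≤ k ≤ |vxy| ≤ p.

Take i = 2: |uv²xy²z| = p² + k, and p² < p² + k ≤ p² + p < (p + 1)².
So the length lies strictly between consecutive squares and is not a perfect square; uv²xy²z ∉ L.

This contradicts the CFL pumping lemma, which requires uv^i xy^i z ∈ L for all i ≥ 0.
Hence L = {a^(n²) : n ≥ 0} is not context-free. ∎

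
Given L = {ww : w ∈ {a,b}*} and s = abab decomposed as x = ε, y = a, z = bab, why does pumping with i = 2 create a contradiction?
xy²z = aabab ∉ L

Pumping with i = 2 replaces y = a by y² = aa:
- Original: s = xyz = abab; abab splits into halves ab · ab, which are equal, so it is in L (w = ab)
- Pumped: xy²z = ε · aa · bab = aabab
- aabab has odd length 5, so it cannot be written as ww and is not in L

The pumping lemma would require xy²z ∈ L, so this decomposition yields a contradiction.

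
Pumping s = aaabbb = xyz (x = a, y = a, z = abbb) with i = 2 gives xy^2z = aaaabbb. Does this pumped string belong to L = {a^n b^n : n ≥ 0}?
No

xy²z = a · aa · abbb = aaaabbb.
aaaabbb has 4 a's and 3 b's; 4 ≠ 3, so it is not in L.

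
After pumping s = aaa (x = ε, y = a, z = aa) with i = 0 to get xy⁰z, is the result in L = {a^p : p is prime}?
Yes

xy⁰z = ε · ε · aa = aa.
aa has length 2, which is prime, so it is in L.
(A single pumped string landing in L is not a contradiction by itself; a non-regularity proof needs some i for which xy^i z ∉ L, for every admissible decomposition.)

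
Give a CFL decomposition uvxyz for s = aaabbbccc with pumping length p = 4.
u='aa', v='a', x='bb', y='b', z='ccc'

For s = aaabbbccc with pumping length p = 4:

One valid decomposition:
- u = 'aa'
- v = 'a'
- x = 'bb'
- y = 'b'
- z = 'ccc'

Verification:
- uvxyz = 'aa' + 'a' + 'bb' + 'b' + 'ccc' = aaabbbccc ✓
- |vxy| = |'abbb'| = 4 ≤ 4 ✓
- |vy| = |'ab'| = 2 > 0 ✓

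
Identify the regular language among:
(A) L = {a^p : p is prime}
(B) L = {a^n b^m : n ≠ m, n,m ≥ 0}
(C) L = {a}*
(C) {a}*

(C) L = {a}* is regular.

This can be recognized by a finite automaton (DFA/NFA).
Regular expressions like {a}* define regular languages.

The other choices are not regular:
- {a^p : p is prime}: After pumping, the length becomes composite
- {a^n b^m : n ≠ m, n,m ≥ 0}: After pumping a's, we can make n = m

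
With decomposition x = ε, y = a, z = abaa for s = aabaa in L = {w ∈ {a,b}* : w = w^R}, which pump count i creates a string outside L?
i = 0

xy⁰z = ε · ε · abaa = abaa; abaa reversed is aaba ≠ abaa, so it is not a palindrome and is not in L.
(Other choices also work, e.g. i = 2, 3; only i = 1 is guaranteed to stay in L since xy¹z = s.)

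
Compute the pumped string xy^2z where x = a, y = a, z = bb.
aaabb

Given x = 'a', y = 'a', z = 'bb' and i = 2:

xy^2z = x + y·y·...·y (2 times) + z
       = 'a' + 'a'^2 + 'bb'
       = 'a' + 'aa' + 'bb'
       = 'aaabb'

The pumped string is 'aaabb' with length 5.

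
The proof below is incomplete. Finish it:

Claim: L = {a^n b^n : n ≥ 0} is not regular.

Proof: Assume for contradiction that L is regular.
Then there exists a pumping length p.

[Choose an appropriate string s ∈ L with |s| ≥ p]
s = a^p b^p

This string is in L (has equal a's and b's) and has length 2p ≥ p.
Any decomposition xyz with |xy| ≤ p means y consists only of a's,
so pumping will unbalance the counts.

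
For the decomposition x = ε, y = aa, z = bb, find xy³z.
aaaaaabb

Given x = '', y = 'aa', z = 'bb' and i = 3:

xy^3z = x + y·y·...·y (3 times) + z
       = '' + 'aa'^3 + 'bb'
       = '' + 'aaaaaa' + 'bb'
       = 'aaaaaabb'

The pumped string is 'aaaaaabb' with length 8.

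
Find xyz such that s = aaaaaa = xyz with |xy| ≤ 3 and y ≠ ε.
x = '', y = 'a', z = 'aaaaa'

For s = aaaaaa and p = 3, one valid decomposition is:
- x = '' (length 0)
- y = 'a' (length 1)
- z = 'aaaaa' (length 5)

Verification:
- xyz = '' + 'a' + 'aaaaa' = aaaaaa ✓
- |xy| = 1 ≤ 3 ✓
- |y| = 1 > 0 ✓

All pumping lemma constraints are satisfied.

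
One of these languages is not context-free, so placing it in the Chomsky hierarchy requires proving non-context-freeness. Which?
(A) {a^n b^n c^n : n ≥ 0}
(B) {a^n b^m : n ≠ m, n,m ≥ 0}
(A) {a^n b^n c^n : n ≥ 0}

(A) {a^n b^n c^n : n ≥ 0} requires the CFL pumping lemma.

- {a^n b^m : n ≠ m, n,m ≥ 0} is context-free (but not regular)
  • Can be shown non-regular with the regular pumping lemma
  • After pumping a's, we can make n = m

- {a^n b^n c^n : n ≥ 0} is NOT context-free
  • Requires the CFL pumping lemma to prove
  • Cannot maintain three equal counts simultaneously

The CFL pumping lemma is "stronger" in that it can prove non-membership
in the larger class of context-free languages.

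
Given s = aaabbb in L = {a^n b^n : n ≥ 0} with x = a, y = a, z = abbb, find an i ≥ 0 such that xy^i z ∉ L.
i = 2

xy²z = a · aa · abbb = aaaabbb; aaaabbb has 4 a's and 3 b's; 4 ≠ 3, so it is not in L.
(Other choices also work, e.g. i = 0, 3; only i = 1 is guaranteed to stay in L since xy¹z = s.)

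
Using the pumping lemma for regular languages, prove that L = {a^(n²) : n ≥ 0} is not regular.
Assume for contradiction that L is regular, and let p ≥ 1 be the pumping length given by the pumping lemma.
Choose s = a^(p²). Then s ∈ L and |s| = p² ≥ p.
By the pumping lemma, s = xyz for some x, y, z with |xy| ≤ p, |y| ≥ 1, and xy^i z ∈ L for every i ≥ 0.
Here y = a^k for some k with 1 ≤ k ≤ |xy| ≤ p.

Take i = 2: |xy²z| = p² + k.
Now p² < p² + k ≤ p² + p < p² + 2p + 1 = (p + 1)².
So |xy²z| lies strictly between the consecutive squares p² and (p + 1)², hence is not a perfect square, and xy²z ∉ L.

This contradicts the pumping lemma, which requires xy^i z ∈ L for all i ≥ 0.
Hence L = {a^(n²) : n ≥ 0} is not regular. ∎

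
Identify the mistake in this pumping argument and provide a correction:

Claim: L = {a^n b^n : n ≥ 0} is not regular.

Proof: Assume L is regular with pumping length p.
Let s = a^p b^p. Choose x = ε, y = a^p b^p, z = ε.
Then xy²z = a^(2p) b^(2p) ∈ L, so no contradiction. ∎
Error: The decomposition violates |xy| ≤ p. With y = a^p b^p, |xy| = |y| = 2p > p. (The proof also miscomputes xy²z, which would be a^p b^p a^p b^p rather than a^(2p) b^(2p), and it wrongly treats one harmless decomposition as settling the matter — the prover does not get to choose the decomposition.)

Correction: The pumping lemma requires |xy| ≤ p, and the argument must handle every decomposition satisfying |xy| ≤ p, |y| ≥ 1. Since s starts with p a's, any such y consists only of a's, say y = a^k with k ≥ 1. Then xy²z = a^(p+k) b^p has unequal numbers of a's and b's, so xy²z ∉ L — the required contradiction.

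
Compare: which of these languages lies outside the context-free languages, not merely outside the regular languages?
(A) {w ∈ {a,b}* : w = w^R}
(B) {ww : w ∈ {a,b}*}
(B) {ww : w ∈ {a,b}*}

(B) {ww : w ∈ {a,b}*} requires the CFL pumping lemma.

- {w ∈ {a,b}* : w = w^R} is context-free (but not regular)
  • Can be shown non-regular with the regular pumping lemma
  • After pumping, the string is no longer symmetric

- {ww : w ∈ {a,b}*} is NOT context-free
  • Requires the CFL pumping lemma to prove
  • Cannot verify equality of two arbitrary substrings

The CFL pumping lemma is "stronger" in that it can prove non-membership
in the larger class of context-free languages.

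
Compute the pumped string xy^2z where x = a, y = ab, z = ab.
aababab

Given x = 'a', y = 'ab', z = 'ab' and i = 2:

xy^2z = x + y·y·...·y (2 times) + z
       = 'a' + 'ab'^2 + 'ab'
       = 'a' + 'abab' + 'ab'
       = 'aababab'

The pumped string is 'aababab' with length 7.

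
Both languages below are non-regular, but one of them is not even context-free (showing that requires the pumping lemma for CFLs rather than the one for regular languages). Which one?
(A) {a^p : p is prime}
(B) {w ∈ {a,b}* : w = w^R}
(A) {a^p : p is prime}

(A) {a^p : p is prime} requires the CFL pumping lemma.

- {w ∈ {a,b}* : w = w^R} is context-free (but not regular)
  • Can be shown non-regular with the regular pumping lemma
  • After pumping, the string is no longer symmetric

- {a^p : p is prime} is NOT context-free
  • Requires the CFL pumping lemma to prove
  • The CFL pumping lemma also fails because prime gaps are unbounded

The CFL pumping lemma is "stronger" in that it can prove non-membership
in the larger class of context-free languages.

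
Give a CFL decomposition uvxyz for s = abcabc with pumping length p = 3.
u='ab', v='c', x='a', y='b', z='c'

For s = abcabc with pumping length p = 3:

One valid decomposition:
- u = 'ab'
- v = 'c'
- x = 'a'
- y = 'b'
- z = 'c'

Verification:
- uvxyz = 'ab' + 'c' + 'a' + 'b' + 'c' = abcabc ✓
- |vxy| = |'cab'| = 3 ≤ 3 ✓
- |vy| = |'cb'| = 2 > 0 ✓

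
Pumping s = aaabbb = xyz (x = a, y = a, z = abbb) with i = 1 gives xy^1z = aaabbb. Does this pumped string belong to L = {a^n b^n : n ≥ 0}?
Yes

xy¹z = a · a · abbb = aaabbb.
aaabbb = a^3 b^3 has equal counts (3 = 3), so it is in L.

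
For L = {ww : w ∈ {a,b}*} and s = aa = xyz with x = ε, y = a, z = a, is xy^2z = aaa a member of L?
No

xy²z = ε · aa · a = aaa.
aaa has odd length 3, so it cannot be written as ww and is not in L.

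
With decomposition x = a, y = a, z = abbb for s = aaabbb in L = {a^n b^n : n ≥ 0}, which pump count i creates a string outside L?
i = 0

xy⁰z = a · ε · abbb = aabbb; aabbb has 2 a's and 3 b's; 2 ≠ 3, so it is not in L.
(Other choices also work, e.g. i = 2, 3; only i = 1 is guaranteed to stay in L since xy¹z = s.)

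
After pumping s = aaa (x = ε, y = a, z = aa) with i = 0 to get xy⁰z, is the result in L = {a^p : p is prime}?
Yes

xy⁰z = ε · ε · aa = aa.
aa has length 2, which is prime, so it is in L.
(A single pumped string landing in L is not a contradiction by itself; a non-regularity proof needs some i for which xy^i z ∉ L, for every admissible decomposition.)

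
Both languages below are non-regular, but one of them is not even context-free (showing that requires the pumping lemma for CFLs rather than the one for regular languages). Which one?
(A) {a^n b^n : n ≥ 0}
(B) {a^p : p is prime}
(B) {a^p : p is prime}

(B) {a^p : p is prime} requires the CFL pumping lemma.

- {a^n b^n : n ≥ 0} is context-free (but not regular)
  • Can be shown non-regular with the regular pumping lemma
  • After pumping, the number of a's and b's become unequal

- {a^p : p is prime} is NOT context-free
  • Requires the CFL pumping lemma to prove
  • The CFL pumping lemma also fails because prime gaps are unbounded

The CFL pumping lemma is "stronger" in that it can prove non-membership
in the larger class of context-free languages.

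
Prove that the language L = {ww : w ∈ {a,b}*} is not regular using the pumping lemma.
Assume for contradiction that L is regular, and let p ≥ 1 be the pumping length given by the pumping lemma.
Choose s = a^p b a^p b. Then s ∈ L (take w = a^p b) and |s| = 2p + 2 ≥ p.
By the pumping lemma, s = xyz for some x, y, z with |xy| ≤ p, |y| ≥ 1, and xy^i z ∈ L for every i ≥ 0.
Since |xy| ≤ p and the first p symbols of s are all a's, y = a^k for some k with 1 ≤ k ≤ p.

Take i = 2: t = xy²z = a^(p + k) b a^p b.
Suppose t = uu for some string u. The string t contains exactly two b's and ends in b, so u contains exactly one b and ends in b; hence u = a^j b for some j, and uu = a^j b a^j b. Comparing with t = a^(p + k) b a^p b forces j = p + k (first block) and j = p (second block), which is impossible since k ≥ 1. So t ∉ L.

This contradicts the pumping lemma, which requires xy^i z ∈ L for all i ≥ 0.
Hence L = {ww : w ∈ {a,b}*} is not regular. ∎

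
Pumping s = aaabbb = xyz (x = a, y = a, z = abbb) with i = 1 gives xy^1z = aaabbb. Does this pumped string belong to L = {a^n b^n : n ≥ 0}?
Yes

xy¹z = a · a · abbb = aaabbb.
aaabbb = a^3 b^3 has equal counts (3 = 3), so it is in L.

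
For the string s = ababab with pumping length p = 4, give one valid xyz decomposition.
x = 'a', y = 'b', z = 'abab'

For s = ababab and p = 4, one valid decomposition is:
- x = 'a' (length 1)
- y = 'b' (length 1)
- z = 'abab' (length 4)

Verification:
- xyz = 'a' + 'b' + 'abab' = ababab ✓
- |xy| = 2 ≤ 4 ✓
- |y| = 1 > 0 ✓

All pumping lemma constraints are satisfied.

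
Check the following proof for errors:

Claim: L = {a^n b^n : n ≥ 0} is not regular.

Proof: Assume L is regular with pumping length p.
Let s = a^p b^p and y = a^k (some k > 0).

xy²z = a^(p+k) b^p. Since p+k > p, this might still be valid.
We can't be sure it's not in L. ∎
The proof is INCORRECT.

Error: The conclusion is wrong.
xy²z = a^(p+k) b^p is definitely NOT in L because the number of a's (p+k) ≠ number of b's (p).
The proof incorrectly doubts what is actually a valid contradiction.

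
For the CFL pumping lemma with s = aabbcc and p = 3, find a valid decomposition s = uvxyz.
u='aa', v='b', x='b', y='c', z='c'

For s = aabbcc with pumping length p = 3:

One valid decomposition:
- u = 'aa'
- v = 'b'
- x = 'b'
- y = 'c'
- z = 'c'

Verification:
- uvxyz = 'aa' + 'b' + 'b' + 'c' + 'c' = aabbcc ✓
- |vxy| = |'bbc'| = 3 ≤ 3 ✓
- |vy| = |'bc'| = 2 > 0 ✓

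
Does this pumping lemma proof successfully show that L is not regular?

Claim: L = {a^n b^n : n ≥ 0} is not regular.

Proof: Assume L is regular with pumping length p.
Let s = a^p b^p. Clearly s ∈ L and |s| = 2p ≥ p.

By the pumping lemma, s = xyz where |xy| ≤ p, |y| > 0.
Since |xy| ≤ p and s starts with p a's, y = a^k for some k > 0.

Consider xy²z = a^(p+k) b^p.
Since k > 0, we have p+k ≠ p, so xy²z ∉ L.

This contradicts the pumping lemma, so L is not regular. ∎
The proof is correct.

This proof is valid because:
1. The string s = a^p b^p is correctly in L
2. The decomposition analysis is correct: y must consist only of a's
3. The contradiction is valid: pumping increases a's but not b's
4. The conclusion follows logically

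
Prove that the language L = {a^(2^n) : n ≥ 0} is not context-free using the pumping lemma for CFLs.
Assume for contradiction that L is context-free, and let p ≥ 1 be the pumping length given by the pumping lemma for CFLs.
Choose s = a^(2^p). Then s ∈ L and |s| = 2^p ≥ p.
By the CFL pumping lemma, s = uvxyz for some u, v, x, y, z with |vxy| ≤ p, |vy| ≥ 1, and uv^i xy^i z ∈ L for every i ≥ 0.
All symbols are a's, so only lengths matter: let k = |vy|, with 1 ≤ k ≤ |vxy| ≤ p < 2^p.

Take i = 2: |uv²xy²z| = 2^p + k, and 2^p < 2^p + k < 2^p + 2^p = 2^(p+1).
So the length lies strictly between consecutive powers of two and is not a power of 2; uv²xy²z ∉ L.

This contradicts the CFL pumping lemma, which requires uv^i xy^i z ∈ L for all i ≥ 0.
Hence L = {a^(2^n) : n ≥ 0} is not context-free. ∎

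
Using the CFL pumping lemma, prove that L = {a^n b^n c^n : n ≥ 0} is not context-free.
Assume for contradiction that L is context-free, and let p ≥ 1 be the pumping length given by the pumping lemma for CFLs.
Choose s = a^p b^p c^p. Then s ∈ L and |s| = 3p ≥ p.
By the CFL pumping lemma, s = uvxyz for some u, v, x, y, z with |vxy| ≤ p, |vy| ≥ 1, and uv^i xy^i z ∈ L for every i ≥ 0.

Because |vxy| ≤ p, the window vxy cannot contain both an a and a c: any substring of s containing both must include the entire block b^p plus at least one a and one c, so it has length ≥ p + 2 > p.
Hence at least one of the letters a, c does not occur in vy at all.

Take i = 0: the string uxz is obtained from s by deleting |vy| ≥ 1 symbols, so |uxz| = 3p − |vy| < 3p.
But the letter (a or c) that does not occur in vy still occurs exactly p times in uxz. Every string of L with exactly p copies of some letter is a^p b^p c^p, of length 3p. Since |uxz| < 3p, uxz ∉ L.

This contradicts the CFL pumping lemma, which requires uv^i xy^i z ∈ L for all i ≥ 0.
Hence L = {a^n b^n c^n : n ≥ 0} is not context-free. ∎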